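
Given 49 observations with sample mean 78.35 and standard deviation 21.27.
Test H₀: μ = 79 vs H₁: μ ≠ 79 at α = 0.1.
One-sample t-test:
H₀: μ = 79
H₁: μ ≠ 79
df = n - 1 = 48
t = (x̄ - μ₀) / (s/√n) = (78.35 - 79) / (21.27/√49) = -0.214
p-value = 0.8315

Since p-value > α = 0.1, we fail to reject H₀.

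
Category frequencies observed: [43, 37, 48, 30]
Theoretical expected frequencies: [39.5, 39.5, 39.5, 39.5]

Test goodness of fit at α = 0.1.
Chi-square goodness of fit test:
H₀: observed counts match expected distribution
H₁: observed counts differ from expected distribution
df = k - 1 = 3
χ² = Σ(O - E)²/E
   = (43 - 39.5)²/39.5 + (37 - 39.5)²/39.5 + (48 - 39.5)²/39.5 + (30 - 39.5)²/39.5
   = 0.310 + 0.158 + 1.829 + 2.285
   = 4.58
p-value = 0.2051

Since p-value > α = 0.1, we fail to reject H₀.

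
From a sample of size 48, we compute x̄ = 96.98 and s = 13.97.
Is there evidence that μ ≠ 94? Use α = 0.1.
One-sample t-test:
H₀: μ = 94
H₁: μ ≠ 94
df = n - 1 = 47
t = (x̄ - μ₀) / (s/√n) = (96.98 - 94) / (13.97/√48) = 1.478
p-value = 0.1461

Since p-value > α = 0.1, we fail to reject H₀.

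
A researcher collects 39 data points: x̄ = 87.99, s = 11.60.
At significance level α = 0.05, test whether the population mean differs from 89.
One-sample t-test:
H₀: μ = 89
H₁: μ ≠ 89
df = n - 1 = 38
t = (x̄ - μ₀) / (s/√n) = (87.99 - 89) / (11.60/√39) = -0.544
p-value = 0.5898

Since p-value > α = 0.05, we fail to reject H₀.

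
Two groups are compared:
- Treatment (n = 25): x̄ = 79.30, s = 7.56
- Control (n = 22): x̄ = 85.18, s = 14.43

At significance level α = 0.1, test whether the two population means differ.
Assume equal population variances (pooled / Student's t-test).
Student's two-sample t-test (equal variances):
H₀: μ₁ = μ₂
H₁: μ₁ ≠ μ₂
df = n₁ + n₂ - 2 = 45
Pooled variance s_p² = [(n₁-1)s₁² + (n₂-1)s₂²] / (n₁ + n₂ - 2) = [(24)(7.56²) + (21)(14.43²)] / 45 = 127.6535
SE = √(s_p²(1/n₁ + 1/n₂)) = √(127.6535 × (1/25 + 1/22)) = 3.3028
t = (x̄₁ - x̄₂) / SE = (79.30 - 85.18) / 3.3028 = -5.88 / 3.3028 = -1.780
p-value = 0.0818

Since p-value < α = 0.1, we reject H₀.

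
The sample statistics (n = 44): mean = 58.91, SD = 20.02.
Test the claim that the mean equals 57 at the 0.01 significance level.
One-sample t-test:
H₀: μ = 57
H₁: μ ≠ 57
df = n - 1 = 43
t = (x̄ - μ₀) / (s/√n) = (58.91 - 57) / (20.02/√44) = 0.633
p-value = 0.5302

Since p-value > α = 0.01, we fail to reject H₀.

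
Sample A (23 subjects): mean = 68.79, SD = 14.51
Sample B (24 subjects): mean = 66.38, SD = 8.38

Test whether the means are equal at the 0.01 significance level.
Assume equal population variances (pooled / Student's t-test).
Student's two-sample t-test (equal variances):
H₀: μ₁ = μ₂
H₁: μ₁ ≠ μ₂
df = n₁ + n₂ - 2 = 45
Pooled variance s_p² = [(n₁-1)s₁² + (n₂-1)s₂²] / (n₁ + n₂ - 2) = [(22)(14.51²) + (23)(8.38²)] / 45 = 138.8232
SE = √(s_p²(1/n₁ + 1/n₂)) = √(138.8232 × (1/23 + 1/24)) = 3.4380
t = (x̄₁ - x̄₂) / SE = (68.79 - 66.38) / 3.4380 = 2.41 / 3.4380 = 0.701
p-value = 0.4869

Since p-value > α = 0.01, we fail to reject H₀.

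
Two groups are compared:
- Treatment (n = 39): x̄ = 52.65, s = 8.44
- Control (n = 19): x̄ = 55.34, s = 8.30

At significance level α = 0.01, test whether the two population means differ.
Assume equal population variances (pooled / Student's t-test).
Student's two-sample t-test (equal variances):
H₀: μ₁ = μ₂
H₁: μ₁ ≠ μ₂
df = n₁ + n₂ - 2 = 56
Pooled variance s_p² = [(n₁-1)s₁² + (n₂-1)s₂²] / (n₁ + n₂ - 2) = [(38)(8.44²) + (18)(8.30²)] / 56 = 70.4803
SE = √(s_p²(1/n₁ + 1/n₂)) = √(70.4803 × (1/39 + 1/19)) = 2.3488
t = (x̄₁ - x̄₂) / SE = (52.65 - 55.34) / 2.3488 = -2.69 / 2.3488 = -1.145
p-value = 0.2570

Since p-value > α = 0.01, we fail to reject H₀.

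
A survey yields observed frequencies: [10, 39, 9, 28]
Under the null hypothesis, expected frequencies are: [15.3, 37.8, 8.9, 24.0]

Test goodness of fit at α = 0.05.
Chi-square goodness of fit test:
H₀: observed counts match expected distribution
H₁: observed counts differ from expected distribution
df = k - 1 = 3
χ² = Σ(O - E)²/E
   = (10 - 15.3)²/15.3 + (39 - 37.8)²/37.8 + (9 - 8.9)²/8.9 + (28 - 24.0)²/24.0
   = 1.836 + 0.038 + 0.001 + 0.667
   = 2.54
p-value = 0.4678

Since p-value > α = 0.05, we fail to reject H₀.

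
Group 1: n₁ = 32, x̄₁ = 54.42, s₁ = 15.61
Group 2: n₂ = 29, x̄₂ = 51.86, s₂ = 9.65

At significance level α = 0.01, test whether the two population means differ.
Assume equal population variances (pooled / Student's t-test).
Student's two-sample t-test (equal variances):
H₀: μ₁ = μ₂
H₁: μ₁ ≠ μ₂
df = n₁ + n₂ - 2 = 59
Pooled variance s_p² = [(n₁-1)s₁² + (n₂-1)s₂²] / (n₁ + n₂ - 2) = [(31)(15.61²) + (28)(9.65²)] / 59 = 172.2248
SE = √(s_p²(1/n₁ + 1/n₂)) = √(172.2248 × (1/32 + 1/29)) = 3.3646
t = (x̄₁ - x̄₂) / SE = (54.42 - 51.86) / 3.3646 = 2.56 / 3.3646 = 0.761
p-value = 0.4498

Since p-value > α = 0.01, we fail to reject H₀.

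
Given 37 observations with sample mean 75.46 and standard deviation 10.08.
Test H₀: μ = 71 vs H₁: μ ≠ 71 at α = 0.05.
One-sample t-test:
H₀: μ = 71
H₁: μ ≠ 71
df = n - 1 = 36
t = (x̄ - μ₀) / (s/√n) = (75.46 - 71) / (10.08/√37) = 2.691
p-value = 0.0107

Since p-value < α = 0.05, we reject H₀.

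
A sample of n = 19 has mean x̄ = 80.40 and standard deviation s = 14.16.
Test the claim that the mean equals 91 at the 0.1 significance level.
One-sample t-test:
H₀: μ = 91
H₁: μ ≠ 91
df = n - 1 = 18
t = (x̄ - μ₀) / (s/√n) = (80.40 - 91) / (14.16/√19) = -3.263
p-value = 0.0043

Since p-value < α = 0.1, we reject H₀.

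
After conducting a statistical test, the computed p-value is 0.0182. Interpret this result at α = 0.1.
Since p = 0.0182 < α = 0.1, reject H₀.
There is sufficient evidence to reject the null hypothesis; the result is statistically significant at the 0.1 level.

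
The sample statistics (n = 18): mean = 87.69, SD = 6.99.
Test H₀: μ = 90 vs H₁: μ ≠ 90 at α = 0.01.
One-sample t-test:
H₀: μ = 90
H₁: μ ≠ 90
df = n - 1 = 17
t = (x̄ - μ₀) / (s/√n) = (87.69 - 90) / (6.99/√18) = -1.402
p-value = 0.1789

Since p-value > α = 0.01, we fail to reject H₀.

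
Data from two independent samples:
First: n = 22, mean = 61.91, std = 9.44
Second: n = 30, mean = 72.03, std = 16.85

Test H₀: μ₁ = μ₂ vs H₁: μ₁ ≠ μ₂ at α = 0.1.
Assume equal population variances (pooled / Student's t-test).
Student's two-sample t-test (equal variances):
H₀: μ₁ = μ₂
H₁: μ₁ ≠ μ₂
df = n₁ + n₂ - 2 = 50
Pooled variance s_p² = [(n₁-1)s₁² + (n₂-1)s₂²] / (n₁ + n₂ - 2) = [(21)(9.44²) + (29)(16.85²)] / 50 = 202.1028
SE = √(s_p²(1/n₁ + 1/n₂)) = √(202.1028 × (1/22 + 1/30)) = 3.9904
t = (x̄₁ - x̄₂) / SE = (61.91 - 72.03) / 3.9904 = -10.12 / 3.9904 = -2.536
p-value = 0.0144

Since p-value < α = 0.1, we reject H₀.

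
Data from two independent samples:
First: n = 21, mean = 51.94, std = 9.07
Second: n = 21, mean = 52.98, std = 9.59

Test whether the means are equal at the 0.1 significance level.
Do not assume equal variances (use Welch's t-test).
Welch's two-sample t-test:
H₀: μ₁ = μ₂
H₁: μ₁ ≠ μ₂
s₁²/n₁ = 9.07²/21 = 3.9174,  s₂²/n₂ = 9.59²/21 = 4.3794
SE = √(s₁²/n₁ + s₂²/n₂) = √(3.9174 + 4.3794) = 2.8804
df (Welch-Satterthwaite) = (s₁²/n₁ + s₂²/n₂)² / [(s₁²/n₁)²/(n₁-1) + (s₂²/n₂)²/(n₂-1)] ≈ 39.88
t = (x̄₁ - x̄₂) / SE = (51.94 - 52.98) / 2.8804 = -1.04 / 2.8804 = -0.361
p-value = 0.7200

Since p-value > α = 0.1, we fail to reject H₀.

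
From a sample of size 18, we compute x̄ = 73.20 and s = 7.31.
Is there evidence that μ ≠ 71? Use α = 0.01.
One-sample t-test:
H₀: μ = 71
H₁: μ ≠ 71
df = n - 1 = 17
t = (x̄ - μ₀) / (s/√n) = (73.20 - 71) / (7.31/√18) = 1.277
p-value = 0.2188

Since p-value > α = 0.01, we fail to reject H₀.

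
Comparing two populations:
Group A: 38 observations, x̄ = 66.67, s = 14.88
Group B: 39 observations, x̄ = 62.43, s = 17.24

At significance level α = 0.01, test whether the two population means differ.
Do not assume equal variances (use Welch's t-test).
Welch's two-sample t-test:
H₀: μ₁ = μ₂
H₁: μ₁ ≠ μ₂
s₁²/n₁ = 14.88²/38 = 5.8267,  s₂²/n₂ = 17.24²/39 = 7.6210
SE = √(s₁²/n₁ + s₂²/n₂) = √(5.8267 + 7.6210) = 3.6671
df (Welch-Satterthwaite) = (s₁²/n₁ + s₂²/n₂)² / [(s₁²/n₁)²/(n₁-1) + (s₂²/n₂)²/(n₂-1)] ≈ 73.93
t = (x̄₁ - x̄₂) / SE = (66.67 - 62.43) / 3.6671 = 4.24 / 3.6671 = 1.156
p-value = 0.2513

Since p-value > α = 0.01, we fail to reject H₀.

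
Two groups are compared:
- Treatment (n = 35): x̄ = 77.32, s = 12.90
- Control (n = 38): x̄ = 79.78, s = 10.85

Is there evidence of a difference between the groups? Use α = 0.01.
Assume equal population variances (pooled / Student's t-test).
Student's two-sample t-test (equal variances):
H₀: μ₁ = μ₂
H₁: μ₁ ≠ μ₂
df = n₁ + n₂ - 2 = 71
Pooled variance s_p² = [(n₁-1)s₁² + (n₂-1)s₂²] / (n₁ + n₂ - 2) = [(34)(12.90²) + (37)(10.85²)] / 71 = 141.0376
SE = √(s_p²(1/n₁ + 1/n₂)) = √(141.0376 × (1/35 + 1/38)) = 2.7823
t = (x̄₁ - x̄₂) / SE = (77.32 - 79.78) / 2.7823 = -2.46 / 2.7823 = -0.884
p-value = 0.3796

Since p-value > α = 0.01, we fail to reject H₀.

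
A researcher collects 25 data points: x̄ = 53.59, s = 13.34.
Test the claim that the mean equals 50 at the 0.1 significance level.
One-sample t-test:
H₀: μ = 50
H₁: μ ≠ 50
df = n - 1 = 24
t = (x̄ - μ₀) / (s/√n) = (53.59 - 50) / (13.34/√25) = 1.346
p-value = 0.1910

Since p-value > α = 0.1, we fail to reject H₀.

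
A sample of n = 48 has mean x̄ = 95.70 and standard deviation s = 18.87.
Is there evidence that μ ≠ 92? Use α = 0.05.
One-sample t-test:
H₀: μ = 92
H₁: μ ≠ 92
df = n - 1 = 47
t = (x̄ - μ₀) / (s/√n) = (95.70 - 92) / (18.87/√48) = 1.358
p-value = 0.1808

Since p-value > α = 0.05, we fail to reject H₀.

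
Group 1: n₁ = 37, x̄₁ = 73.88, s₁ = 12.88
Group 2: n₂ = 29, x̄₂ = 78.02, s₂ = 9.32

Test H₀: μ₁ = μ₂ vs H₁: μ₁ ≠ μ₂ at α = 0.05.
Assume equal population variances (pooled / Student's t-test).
Student's two-sample t-test (equal variances):
H₀: μ₁ = μ₂
H₁: μ₁ ≠ μ₂
df = n₁ + n₂ - 2 = 64
Pooled variance s_p² = [(n₁-1)s₁² + (n₂-1)s₂²] / (n₁ + n₂ - 2) = [(36)(12.88²) + (28)(9.32²)] / 64 = 131.3179
SE = √(s_p²(1/n₁ + 1/n₂)) = √(131.3179 × (1/37 + 1/29)) = 2.8421
t = (x̄₁ - x̄₂) / SE = (73.88 - 78.02) / 2.8421 = -4.14 / 2.8421 = -1.457
p-value = 0.1501

Since p-value > α = 0.05, we fail to reject H₀.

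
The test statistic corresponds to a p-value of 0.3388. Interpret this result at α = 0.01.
Since p = 0.3388 > α = 0.01, fail to reject H₀.
There is insufficient evidence to reject the null hypothesis; the result is not statistically significant at the 0.01 level.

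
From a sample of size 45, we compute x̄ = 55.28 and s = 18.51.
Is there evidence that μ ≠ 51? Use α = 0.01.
One-sample t-test:
H₀: μ = 51
H₁: μ ≠ 51
df = n - 1 = 44
t = (x̄ - μ₀) / (s/√n) = (55.28 - 51) / (18.51/√45) = 1.551
p-value = 0.1280

Since p-value > α = 0.01, we fail to reject H₀.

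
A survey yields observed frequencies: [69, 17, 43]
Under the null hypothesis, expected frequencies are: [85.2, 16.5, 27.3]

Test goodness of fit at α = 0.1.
Chi-square goodness of fit test:
H₀: observed counts match expected distribution
H₁: observed counts differ from expected distribution
df = k - 1 = 2
χ² = Σ(O - E)²/E
   = (69 - 85.2)²/85.2 + (17 - 16.5)²/16.5 + (43 - 27.3)²/27.3
   = 3.080 + 0.015 + 9.029
   = 12.12
p-value = 0.0023

Since p-value < α = 0.1, we reject H₀.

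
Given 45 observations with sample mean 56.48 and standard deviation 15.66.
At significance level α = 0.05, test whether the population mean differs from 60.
One-sample t-test:
H₀: μ = 60
H₁: μ ≠ 60
df = n - 1 = 44
t = (x̄ - μ₀) / (s/√n) = (56.48 - 60) / (15.66/√45) = -1.508
p-value = 0.1387

Since p-value > α = 0.05, we fail to reject H₀.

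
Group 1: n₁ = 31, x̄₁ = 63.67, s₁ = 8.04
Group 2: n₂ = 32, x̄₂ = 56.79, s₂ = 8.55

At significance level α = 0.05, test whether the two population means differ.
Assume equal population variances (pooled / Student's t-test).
Student's two-sample t-test (equal variances):
H₀: μ₁ = μ₂
H₁: μ₁ ≠ μ₂
df = n₁ + n₂ - 2 = 61
Pooled variance s_p² = [(n₁-1)s₁² + (n₂-1)s₂²] / (n₁ + n₂ - 2) = [(30)(8.04²) + (31)(8.55²)] / 61 = 68.9414
SE = √(s_p²(1/n₁ + 1/n₂)) = √(68.9414 × (1/31 + 1/32)) = 2.0924
t = (x̄₁ - x̄₂) / SE = (63.67 - 56.79) / 2.0924 = 6.88 / 2.0924 = 3.288
p-value = 0.0017

Since p-value < α = 0.05, we reject H₀.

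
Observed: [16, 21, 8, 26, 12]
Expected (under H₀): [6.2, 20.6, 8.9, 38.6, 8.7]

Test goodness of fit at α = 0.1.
Chi-square goodness of fit test:
H₀: observed counts match expected distribution
H₁: observed counts differ from expected distribution
df = k - 1 = 4
χ² = Σ(O - E)²/E
   = (16 - 6.2)²/6.2 + (21 - 20.6)²/20.6 + (8 - 8.9)²/8.9 + (26 - 38.6)²/38.6 + (12 - 8.7)²/8.7
   = 15.490 + 0.008 + 0.091 + 4.113 + 1.252
   = 20.95
p-value = 0.0003

Since p-value < α = 0.1, we reject H₀.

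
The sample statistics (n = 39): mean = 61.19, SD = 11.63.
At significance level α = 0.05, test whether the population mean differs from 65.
One-sample t-test:
H₀: μ = 65
H₁: μ ≠ 65
df = n - 1 = 38
t = (x̄ - μ₀) / (s/√n) = (61.19 - 65) / (11.63/√39) = -2.046
p-value = 0.0477

Since p-value < α = 0.05, we reject H₀.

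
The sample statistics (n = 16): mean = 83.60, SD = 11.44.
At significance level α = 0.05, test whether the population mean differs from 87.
One-sample t-test:
H₀: μ = 87
H₁: μ ≠ 87
df = n - 1 = 15
t = (x̄ - μ₀) / (s/√n) = (83.60 - 87) / (11.44/√16) = -1.189
p-value = 0.2530

Since p-value > α = 0.05, we fail to reject H₀.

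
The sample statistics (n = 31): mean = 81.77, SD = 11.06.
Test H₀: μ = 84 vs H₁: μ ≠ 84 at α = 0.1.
One-sample t-test:
H₀: μ = 84
H₁: μ ≠ 84
df = n - 1 = 30
t = (x̄ - μ₀) / (s/√n) = (81.77 - 84) / (11.06/√31) = -1.123
p-value = 0.2705

Since p-value > α = 0.1, we fail to reject H₀.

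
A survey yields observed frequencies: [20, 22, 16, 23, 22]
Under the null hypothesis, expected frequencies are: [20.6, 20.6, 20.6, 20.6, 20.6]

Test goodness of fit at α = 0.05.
Chi-square goodness of fit test:
H₀: observed counts match expected distribution
H₁: observed counts differ from expected distribution
df = k - 1 = 4
χ² = Σ(O - E)²/E
   = (20 - 20.6)²/20.6 + (22 - 20.6)²/20.6 + (16 - 20.6)²/20.6 + (23 - 20.6)²/20.6 + (22 - 20.6)²/20.6
   = 0.017 + 0.095 + 1.027 + 0.280 + 0.095
   = 1.51
p-value = 0.8241

Since p-value > α = 0.05, we fail to reject H₀.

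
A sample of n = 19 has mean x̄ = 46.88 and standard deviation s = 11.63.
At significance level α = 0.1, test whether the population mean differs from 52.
One-sample t-test:
H₀: μ = 52
H₁: μ ≠ 52
df = n - 1 = 18
t = (x̄ - μ₀) / (s/√n) = (46.88 - 52) / (11.63/√19) = -1.919
p-value = 0.0710

Since p-value < α = 0.1, we reject H₀.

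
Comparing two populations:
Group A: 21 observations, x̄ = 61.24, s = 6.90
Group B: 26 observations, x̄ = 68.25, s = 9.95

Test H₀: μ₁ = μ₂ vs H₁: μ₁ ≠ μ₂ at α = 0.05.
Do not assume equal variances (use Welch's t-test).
Welch's two-sample t-test:
H₀: μ₁ = μ₂
H₁: μ₁ ≠ μ₂
s₁²/n₁ = 6.90²/21 = 2.2671,  s₂²/n₂ = 9.95²/26 = 3.8078
SE = √(s₁²/n₁ + s₂²/n₂) = √(2.2671 + 3.8078) = 2.4647
df (Welch-Satterthwaite) = (s₁²/n₁ + s₂²/n₂)² / [(s₁²/n₁)²/(n₁-1) + (s₂²/n₂)²/(n₂-1)] ≈ 44.09
t = (x̄₁ - x̄₂) / SE = (61.24 - 68.25) / 2.4647 = -7.01 / 2.4647 = -2.844
p-value = 0.0067

Since p-value < α = 0.05, we reject H₀.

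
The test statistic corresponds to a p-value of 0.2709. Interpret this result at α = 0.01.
Since p = 0.2709 > α = 0.01, fail to reject H₀.
There is insufficient evidence to reject the null hypothesis; the result is not statistically significant at the 0.01 level.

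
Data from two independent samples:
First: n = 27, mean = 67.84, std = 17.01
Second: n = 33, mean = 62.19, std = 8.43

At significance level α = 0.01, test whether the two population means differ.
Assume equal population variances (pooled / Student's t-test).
Student's two-sample t-test (equal variances):
H₀: μ₁ = μ₂
H₁: μ₁ ≠ μ₂
df = n₁ + n₂ - 2 = 58
Pooled variance s_p² = [(n₁-1)s₁² + (n₂-1)s₂²] / (n₁ + n₂ - 2) = [(26)(17.01²) + (32)(8.43²)] / 58 = 168.9124
SE = √(s_p²(1/n₁ + 1/n₂)) = √(168.9124 × (1/27 + 1/33)) = 3.3726
t = (x̄₁ - x̄₂) / SE = (67.84 - 62.19) / 3.3726 = 5.65 / 3.3726 = 1.675
p-value = 0.0993

Since p-value > α = 0.01, we fail to reject H₀.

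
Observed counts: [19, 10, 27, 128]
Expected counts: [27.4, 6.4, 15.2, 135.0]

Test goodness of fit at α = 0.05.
Chi-square goodness of fit test:
H₀: observed counts match expected distribution
H₁: observed counts differ from expected distribution
df = k - 1 = 3
χ² = Σ(O - E)²/E
   = (19 - 27.4)²/27.4 + (10 - 6.4)²/6.4 + (27 - 15.2)²/15.2 + (128 - 135.0)²/135.0
   = 2.575 + 2.025 + 9.161 + 0.363
   = 14.12
p-value = 0.0027

Since p-value < α = 0.05, we reject H₀.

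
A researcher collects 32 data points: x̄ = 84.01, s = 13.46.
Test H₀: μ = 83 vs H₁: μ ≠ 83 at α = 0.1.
One-sample t-test:
H₀: μ = 83
H₁: μ ≠ 83
df = n - 1 = 31
t = (x̄ - μ₀) / (s/√n) = (84.01 - 83) / (13.46/√32) = 0.424
p-value = 0.6742

Since p-value > α = 0.1, we fail to reject H₀.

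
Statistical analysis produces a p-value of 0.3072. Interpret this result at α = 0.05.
Since p = 0.3072 > α = 0.05, fail to reject H₀.
There is insufficient evidence to reject the null hypothesis; the result is not statistically significant at the 0.05 level.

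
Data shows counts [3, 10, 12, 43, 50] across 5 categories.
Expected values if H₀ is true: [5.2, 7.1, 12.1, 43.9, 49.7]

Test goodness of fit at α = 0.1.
Chi-square goodness of fit test:
H₀: observed counts match expected distribution
H₁: observed counts differ from expected distribution
df = k - 1 = 4
χ² = Σ(O - E)²/E
   = (3 - 5.2)²/5.2 + (10 - 7.1)²/7.1 + (12 - 12.1)²/12.1 + (43 - 43.9)²/43.9 + (50 - 49.7)²/49.7
   = 0.931 + 1.185 + 0.001 + 0.018 + 0.002
   = 2.14
p-value = 0.7107

Since p-value > α = 0.1, we fail to reject H₀.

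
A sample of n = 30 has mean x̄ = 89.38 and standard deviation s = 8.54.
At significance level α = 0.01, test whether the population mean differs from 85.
One-sample t-test:
H₀: μ = 85
H₁: μ ≠ 85
df = n - 1 = 29
t = (x̄ - μ₀) / (s/√n) = (89.38 - 85) / (8.54/√30) = 2.809
p-value = 0.0088

Since p-value < α = 0.01, we reject H₀.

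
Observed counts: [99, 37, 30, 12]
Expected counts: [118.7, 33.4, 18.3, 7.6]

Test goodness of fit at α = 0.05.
Chi-square goodness of fit test:
H₀: observed counts match expected distribution
H₁: observed counts differ from expected distribution
df = k - 1 = 3
χ² = Σ(O - E)²/E
   = (99 - 118.7)²/118.7 + (37 - 33.4)²/33.4 + (30 - 18.3)²/18.3 + (12 - 7.6)²/7.6
   = 3.270 + 0.388 + 7.480 + 2.547
   = 13.69
p-value = 0.0034

Since p-value < α = 0.05, we reject H₀.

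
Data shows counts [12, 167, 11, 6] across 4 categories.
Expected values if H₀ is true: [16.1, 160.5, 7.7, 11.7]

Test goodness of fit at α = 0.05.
Chi-square goodness of fit test:
H₀: observed counts match expected distribution
H₁: observed counts differ from expected distribution
df = k - 1 = 3
χ² = Σ(O - E)²/E
   = (12 - 16.1)²/16.1 + (167 - 160.5)²/160.5 + (11 - 7.7)²/7.7 + (6 - 11.7)²/11.7
   = 1.044 + 0.263 + 1.414 + 2.777
   = 5.50
p-value = 0.1387

Since p-value > α = 0.05, we fail to reject H₀.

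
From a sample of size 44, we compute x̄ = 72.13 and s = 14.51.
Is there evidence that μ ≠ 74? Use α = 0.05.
One-sample t-test:
H₀: μ = 74
H₁: μ ≠ 74
df = n - 1 = 43
t = (x̄ - μ₀) / (s/√n) = (72.13 - 74) / (14.51/√44) = -0.855
p-value = 0.3974

Since p-value > α = 0.05, we fail to reject H₀.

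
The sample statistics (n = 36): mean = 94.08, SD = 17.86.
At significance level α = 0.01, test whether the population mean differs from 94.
One-sample t-test:
H₀: μ = 94
H₁: μ ≠ 94
df = n - 1 = 35
t = (x̄ - μ₀) / (s/√n) = (94.08 - 94) / (17.86/√36) = 0.027
p-value = 0.9787

Since p-value > α = 0.01, we fail to reject H₀.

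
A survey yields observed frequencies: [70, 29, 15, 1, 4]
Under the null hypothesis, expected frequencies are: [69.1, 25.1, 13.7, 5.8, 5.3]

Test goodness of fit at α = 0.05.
Chi-square goodness of fit test:
H₀: observed counts match expected distribution
H₁: observed counts differ from expected distribution
df = k - 1 = 4
χ² = Σ(O - E)²/E
   = (70 - 69.1)²/69.1 + (29 - 25.1)²/25.1 + (15 - 13.7)²/13.7 + (1 - 5.8)²/5.8 + (4 - 5.3)²/5.3
   = 0.012 + 0.606 + 0.123 + 3.972 + 0.319
   = 5.03
p-value = 0.2840

Since p-value > α = 0.05, we fail to reject H₀.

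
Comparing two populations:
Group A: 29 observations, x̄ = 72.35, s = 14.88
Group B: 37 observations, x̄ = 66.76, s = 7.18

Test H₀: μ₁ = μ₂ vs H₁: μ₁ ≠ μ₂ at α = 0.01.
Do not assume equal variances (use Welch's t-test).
Welch's two-sample t-test:
H₀: μ₁ = μ₂
H₁: μ₁ ≠ μ₂
s₁²/n₁ = 14.88²/29 = 7.6350,  s₂²/n₂ = 7.18²/37 = 1.3933
SE = √(s₁²/n₁ + s₂²/n₂) = √(7.6350 + 1.3933) = 3.0047
df (Welch-Satterthwaite) = (s₁²/n₁ + s₂²/n₂)² / [(s₁²/n₁)²/(n₁-1) + (s₂²/n₂)²/(n₂-1)] ≈ 38.16
t = (x̄₁ - x̄₂) / SE = (72.35 - 66.76) / 3.0047 = 5.59 / 3.0047 = 1.860
p-value = 0.0705

Since p-value > α = 0.01, we fail to reject H₀.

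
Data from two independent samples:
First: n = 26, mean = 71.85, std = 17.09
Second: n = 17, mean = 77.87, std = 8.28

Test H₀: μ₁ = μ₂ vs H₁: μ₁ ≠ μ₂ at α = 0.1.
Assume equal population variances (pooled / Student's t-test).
Student's two-sample t-test (equal variances):
H₀: μ₁ = μ₂
H₁: μ₁ ≠ μ₂
df = n₁ + n₂ - 2 = 41
Pooled variance s_p² = [(n₁-1)s₁² + (n₂-1)s₂²] / (n₁ + n₂ - 2) = [(25)(17.09²) + (16)(8.28²)] / 41 = 204.8448
SE = √(s_p²(1/n₁ + 1/n₂)) = √(204.8448 × (1/26 + 1/17)) = 4.4641
t = (x̄₁ - x̄₂) / SE = (71.85 - 77.87) / 4.4641 = -6.02 / 4.4641 = -1.349
p-value = 0.1849

Since p-value > α = 0.1, we fail to reject H₀.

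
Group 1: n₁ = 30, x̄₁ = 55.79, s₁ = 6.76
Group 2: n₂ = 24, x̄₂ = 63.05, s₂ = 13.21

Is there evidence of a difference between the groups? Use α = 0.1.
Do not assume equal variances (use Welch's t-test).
Welch's two-sample t-test:
H₀: μ₁ = μ₂
H₁: μ₁ ≠ μ₂
s₁²/n₁ = 6.76²/30 = 1.5233,  s₂²/n₂ = 13.21²/24 = 7.2710
SE = √(s₁²/n₁ + s₂²/n₂) = √(1.5233 + 7.2710) = 2.9655
df (Welch-Satterthwaite) = (s₁²/n₁ + s₂²/n₂)² / [(s₁²/n₁)²/(n₁-1) + (s₂²/n₂)²/(n₂-1)] ≈ 32.51
t = (x̄₁ - x̄₂) / SE = (55.79 - 63.05) / 2.9655 = -7.26 / 2.9655 = -2.448
p-value = 0.0199

Since p-value < α = 0.1, we reject H₀.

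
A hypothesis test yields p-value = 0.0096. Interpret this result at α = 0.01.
Since p = 0.0096 < α = 0.01, reject H₀.
There is sufficient evidence to reject the null hypothesis; the result is statistically significant at the 0.01 level.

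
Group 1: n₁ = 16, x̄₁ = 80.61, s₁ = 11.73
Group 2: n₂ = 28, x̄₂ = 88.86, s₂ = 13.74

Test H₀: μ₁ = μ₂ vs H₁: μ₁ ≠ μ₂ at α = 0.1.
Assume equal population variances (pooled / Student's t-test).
Student's two-sample t-test (equal variances):
H₀: μ₁ = μ₂
H₁: μ₁ ≠ μ₂
df = n₁ + n₂ - 2 = 42
Pooled variance s_p² = [(n₁-1)s₁² + (n₂-1)s₂²] / (n₁ + n₂ - 2) = [(15)(11.73²) + (27)(13.74²)] / 42 = 170.5038
SE = √(s_p²(1/n₁ + 1/n₂)) = √(170.5038 × (1/16 + 1/28)) = 4.0922
t = (x̄₁ - x̄₂) / SE = (80.61 - 88.86) / 4.0922 = -8.25 / 4.0922 = -2.016
p-value = 0.0502

Since p-value < α = 0.1, we reject H₀.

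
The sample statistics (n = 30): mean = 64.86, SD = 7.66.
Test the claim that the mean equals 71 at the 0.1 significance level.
One-sample t-test:
H₀: μ = 71
H₁: μ ≠ 71
df = n - 1 = 29
t = (x̄ - μ₀) / (s/√n) = (64.86 - 71) / (7.66/√30) = -4.390
p-value = 0.0001

Since p-value < α = 0.1, we reject H₀.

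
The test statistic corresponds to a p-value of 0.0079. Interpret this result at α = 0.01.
Since p = 0.0079 < α = 0.01, reject H₀.
There is sufficient evidence to reject the null hypothesis; the result is statistically significant at the 0.01 level.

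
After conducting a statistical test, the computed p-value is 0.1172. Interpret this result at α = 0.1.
Since p = 0.1172 > α = 0.1, fail to reject H₀.
There is insufficient evidence to reject the null hypothesis; the result is not statistically significant at the 0.1 level.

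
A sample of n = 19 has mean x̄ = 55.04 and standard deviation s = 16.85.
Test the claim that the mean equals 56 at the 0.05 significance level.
One-sample t-test:
H₀: μ = 56
H₁: μ ≠ 56
df = n - 1 = 18
t = (x̄ - μ₀) / (s/√n) = (55.04 - 56) / (16.85/√19) = -0.248
p-value = 0.8067

Since p-value > α = 0.05, we fail to reject H₀.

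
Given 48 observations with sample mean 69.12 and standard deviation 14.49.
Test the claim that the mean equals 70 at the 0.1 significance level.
One-sample t-test:
H₀: μ = 70
H₁: μ ≠ 70
df = n - 1 = 47
t = (x̄ - μ₀) / (s/√n) = (69.12 - 70) / (14.49/√48) = -0.421
p-value = 0.6758

Since p-value > α = 0.1, we fail to reject H₀.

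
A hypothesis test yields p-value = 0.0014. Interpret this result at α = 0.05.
Since p = 0.0014 < α = 0.05, reject H₀.
There is sufficient evidence to reject the null hypothesis; the result is statistically significant at the 0.05 level.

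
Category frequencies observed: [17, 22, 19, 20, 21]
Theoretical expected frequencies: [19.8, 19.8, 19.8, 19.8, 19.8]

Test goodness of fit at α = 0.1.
Chi-square goodness of fit test:
H₀: observed counts match expected distribution
H₁: observed counts differ from expected distribution
df = k - 1 = 4
χ² = Σ(O - E)²/E
   = (17 - 19.8)²/19.8 + (22 - 19.8)²/19.8 + (19 - 19.8)²/19.8 + (20 - 19.8)²/19.8 + (21 - 19.8)²/19.8
   = 0.396 + 0.244 + 0.032 + 0.002 + 0.073
   = 0.75
p-value = 0.9453

Since p-value > α = 0.1, we fail to reject H₀.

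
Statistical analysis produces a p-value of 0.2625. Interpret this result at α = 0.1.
Since p = 0.2625 > α = 0.1, fail to reject H₀.
There is insufficient evidence to reject the null hypothesis; the result is not statistically significant at the 0.1 level.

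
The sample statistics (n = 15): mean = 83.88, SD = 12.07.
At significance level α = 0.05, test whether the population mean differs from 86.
One-sample t-test:
H₀: μ = 86
H₁: μ ≠ 86
df = n - 1 = 14
t = (x̄ - μ₀) / (s/√n) = (83.88 - 86) / (12.07/√15) = -0.680
p-value = 0.5074

Since p-value > α = 0.05, we fail to reject H₀.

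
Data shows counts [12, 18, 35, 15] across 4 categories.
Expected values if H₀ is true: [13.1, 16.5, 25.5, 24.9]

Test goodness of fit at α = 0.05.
Chi-square goodness of fit test:
H₀: observed counts match expected distribution
H₁: observed counts differ from expected distribution
df = k - 1 = 3
χ² = Σ(O - E)²/E
   = (12 - 13.1)²/13.1 + (18 - 16.5)²/16.5 + (35 - 25.5)²/25.5 + (15 - 24.9)²/24.9
   = 0.092 + 0.136 + 3.539 + 3.936
   = 7.70
p-value = 0.0525

Since p-value > α = 0.05, we fail to reject H₀.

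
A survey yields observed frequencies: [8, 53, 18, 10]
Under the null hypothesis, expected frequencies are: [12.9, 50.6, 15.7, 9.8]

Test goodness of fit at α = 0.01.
Chi-square goodness of fit test:
H₀: observed counts match expected distribution
H₁: observed counts differ from expected distribution
df = k - 1 = 3
χ² = Σ(O - E)²/E
   = (8 - 12.9)²/12.9 + (53 - 50.6)²/50.6 + (18 - 15.7)²/15.7 + (10 - 9.8)²/9.8
   = 1.861 + 0.114 + 0.337 + 0.004
   = 2.32
p-value = 0.5094

Since p-value > α = 0.01, we fail to reject H₀.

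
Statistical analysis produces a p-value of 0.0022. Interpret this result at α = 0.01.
Since p = 0.0022 < α = 0.01, reject H₀.
There is sufficient evidence to reject the null hypothesis; the result is statistically significant at the 0.01 level.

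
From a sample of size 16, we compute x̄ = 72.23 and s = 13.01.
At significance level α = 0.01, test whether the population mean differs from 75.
One-sample t-test:
H₀: μ = 75
H₁: μ ≠ 75
df = n - 1 = 15
t = (x̄ - μ₀) / (s/√n) = (72.23 - 75) / (13.01/√16) = -0.852
p-value = 0.4078

Since p-value > α = 0.01, we fail to reject H₀.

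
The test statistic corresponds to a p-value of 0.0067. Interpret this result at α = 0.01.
Since p = 0.0067 < α = 0.01, reject H₀.
There is sufficient evidence to reject the null hypothesis; the result is statistically significant at the 0.01 level.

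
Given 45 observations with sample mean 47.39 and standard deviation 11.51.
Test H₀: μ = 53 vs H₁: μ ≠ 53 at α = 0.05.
One-sample t-test:
H₀: μ = 53
H₁: μ ≠ 53
df = n - 1 = 44
t = (x̄ - μ₀) / (s/√n) = (47.39 - 53) / (11.51/√45) = -3.270
p-value = 0.0021

Since p-value < α = 0.05, we reject H₀.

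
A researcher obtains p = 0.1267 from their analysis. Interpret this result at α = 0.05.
Since p = 0.1267 > α = 0.05, fail to reject H₀.
There is insufficient evidence to reject the null hypothesis; the result is not statistically significant at the 0.05 level.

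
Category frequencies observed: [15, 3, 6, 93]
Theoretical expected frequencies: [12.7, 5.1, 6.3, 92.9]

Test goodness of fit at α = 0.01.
Chi-square goodness of fit test:
H₀: observed counts match expected distribution
H₁: observed counts differ from expected distribution
df = k - 1 = 3
χ² = Σ(O - E)²/E
   = (15 - 12.7)²/12.7 + (3 - 5.1)²/5.1 + (6 - 6.3)²/6.3 + (93 - 92.9)²/92.9
   = 0.417 + 0.865 + 0.014 + 0.000
   = 1.30
p-value = 0.7302

Since p-value > α = 0.01, we fail to reject H₀.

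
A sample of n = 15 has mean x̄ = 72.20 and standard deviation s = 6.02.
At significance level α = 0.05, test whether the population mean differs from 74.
One-sample t-test:
H₀: μ = 74
H₁: μ ≠ 74
df = n - 1 = 14
t = (x̄ - μ₀) / (s/√n) = (72.20 - 74) / (6.02/√15) = -1.158
p-value = 0.2662

Since p-value > α = 0.05, we fail to reject H₀.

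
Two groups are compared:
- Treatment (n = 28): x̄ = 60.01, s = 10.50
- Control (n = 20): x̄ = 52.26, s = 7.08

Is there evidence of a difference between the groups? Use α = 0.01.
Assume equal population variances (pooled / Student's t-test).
Student's two-sample t-test (equal variances):
H₀: μ₁ = μ₂
H₁: μ₁ ≠ μ₂
df = n₁ + n₂ - 2 = 46
Pooled variance s_p² = [(n₁-1)s₁² + (n₂-1)s₂²] / (n₁ + n₂ - 2) = [(27)(10.50²) + (19)(7.08²)] / 46 = 85.4163
SE = √(s_p²(1/n₁ + 1/n₂)) = √(85.4163 × (1/28 + 1/20)) = 2.7058
t = (x̄₁ - x̄₂) / SE = (60.01 - 52.26) / 2.7058 = 7.75 / 2.7058 = 2.864
p-value = 0.0063

Since p-value < α = 0.01, we reject H₀.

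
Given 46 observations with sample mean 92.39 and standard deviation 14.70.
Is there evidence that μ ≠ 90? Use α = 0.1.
One-sample t-test:
H₀: μ = 90
H₁: μ ≠ 90
df = n - 1 = 45
t = (x̄ - μ₀) / (s/√n) = (92.39 - 90) / (14.70/√46) = 1.103
p-value = 0.2760

Since p-value > α = 0.1, we fail to reject H₀.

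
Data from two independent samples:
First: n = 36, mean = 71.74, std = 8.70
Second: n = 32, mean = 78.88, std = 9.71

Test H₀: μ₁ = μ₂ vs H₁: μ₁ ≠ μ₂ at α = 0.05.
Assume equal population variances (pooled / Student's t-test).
Student's two-sample t-test (equal variances):
H₀: μ₁ = μ₂
H₁: μ₁ ≠ μ₂
df = n₁ + n₂ - 2 = 66
Pooled variance s_p² = [(n₁-1)s₁² + (n₂-1)s₂²] / (n₁ + n₂ - 2) = [(35)(8.70²) + (31)(9.71²)] / 66 = 84.4236
SE = √(s_p²(1/n₁ + 1/n₂)) = √(84.4236 × (1/36 + 1/32)) = 2.2323
t = (x̄₁ - x̄₂) / SE = (71.74 - 78.88) / 2.2323 = -7.14 / 2.2323 = -3.198
p-value = 0.0021

Since p-value < α = 0.05, we reject H₀.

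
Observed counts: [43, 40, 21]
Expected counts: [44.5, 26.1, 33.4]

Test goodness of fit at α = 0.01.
Chi-square goodness of fit test:
H₀: observed counts match expected distribution
H₁: observed counts differ from expected distribution
df = k - 1 = 2
χ² = Σ(O - E)²/E
   = (43 - 44.5)²/44.5 + (40 - 26.1)²/26.1 + (21 - 33.4)²/33.4
   = 0.051 + 7.403 + 4.604
   = 12.06
p-value = 0.0024

Since p-value < α = 0.01, we reject H₀.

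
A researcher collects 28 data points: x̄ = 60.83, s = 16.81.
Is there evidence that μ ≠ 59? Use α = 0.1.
One-sample t-test:
H₀: μ = 59
H₁: μ ≠ 59
df = n - 1 = 27
t = (x̄ - μ₀) / (s/√n) = (60.83 - 59) / (16.81/√28) = 0.576
p-value = 0.5694

Since p-value > α = 0.1, we fail to reject H₀.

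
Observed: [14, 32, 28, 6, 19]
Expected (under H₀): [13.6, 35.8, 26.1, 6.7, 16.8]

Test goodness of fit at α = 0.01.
Chi-square goodness of fit test:
H₀: observed counts match expected distribution
H₁: observed counts differ from expected distribution
df = k - 1 = 4
χ² = Σ(O - E)²/E
   = (14 - 13.6)²/13.6 + (32 - 35.8)²/35.8 + (28 - 26.1)²/26.1 + (6 - 6.7)²/6.7 + (19 - 16.8)²/16.8
   = 0.012 + 0.403 + 0.138 + 0.073 + 0.288
   = 0.91
p-value = 0.9224

Since p-value > α = 0.01, we fail to reject H₀.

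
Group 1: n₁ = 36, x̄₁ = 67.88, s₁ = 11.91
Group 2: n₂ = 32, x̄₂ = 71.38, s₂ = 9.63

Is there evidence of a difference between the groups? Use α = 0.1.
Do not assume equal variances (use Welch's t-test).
Welch's two-sample t-test:
H₀: μ₁ = μ₂
H₁: μ₁ ≠ μ₂
s₁²/n₁ = 11.91²/36 = 3.9402,  s₂²/n₂ = 9.63²/32 = 2.8980
SE = √(s₁²/n₁ + s₂²/n₂) = √(3.9402 + 2.8980) = 2.6150
df (Welch-Satterthwaite) = (s₁²/n₁ + s₂²/n₂)² / [(s₁²/n₁)²/(n₁-1) + (s₂²/n₂)²/(n₂-1)] ≈ 65.45
t = (x̄₁ - x̄₂) / SE = (67.88 - 71.38) / 2.6150 = -3.50 / 2.6150 = -1.338
p-value = 0.1854

Since p-value > α = 0.1, we fail to reject H₀.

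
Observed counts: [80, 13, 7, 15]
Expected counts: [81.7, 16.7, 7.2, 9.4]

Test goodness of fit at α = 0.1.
Chi-square goodness of fit test:
H₀: observed counts match expected distribution
H₁: observed counts differ from expected distribution
df = k - 1 = 3
χ² = Σ(O - E)²/E
   = (80 - 81.7)²/81.7 + (13 - 16.7)²/16.7 + (7 - 7.2)²/7.2 + (15 - 9.4)²/9.4
   = 0.035 + 0.820 + 0.006 + 3.336
   = 4.20
p-value = 0.2410

Since p-value > α = 0.1, we fail to reject H₀.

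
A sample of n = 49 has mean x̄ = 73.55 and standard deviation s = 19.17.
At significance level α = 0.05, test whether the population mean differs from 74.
One-sample t-test:
H₀: μ = 74
H₁: μ ≠ 74
df = n - 1 = 48
t = (x̄ - μ₀) / (s/√n) = (73.55 - 74) / (19.17/√49) = -0.164
p-value = 0.8702

Since p-value > α = 0.05, we fail to reject H₀.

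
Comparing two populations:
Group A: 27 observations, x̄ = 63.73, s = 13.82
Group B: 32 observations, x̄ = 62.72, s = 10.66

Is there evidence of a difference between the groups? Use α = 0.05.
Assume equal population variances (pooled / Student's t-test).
Student's two-sample t-test (equal variances):
H₀: μ₁ = μ₂
H₁: μ₁ ≠ μ₂
df = n₁ + n₂ - 2 = 57
Pooled variance s_p² = [(n₁-1)s₁² + (n₂-1)s₂²] / (n₁ + n₂ - 2) = [(26)(13.82²) + (31)(10.66²)] / 57 = 148.9212
SE = √(s_p²(1/n₁ + 1/n₂)) = √(148.9212 × (1/27 + 1/32)) = 3.1889
t = (x̄₁ - x̄₂) / SE = (63.73 - 62.72) / 3.1889 = 1.01 / 3.1889 = 0.317
p-value = 0.7526

Since p-value > α = 0.05, we fail to reject H₀.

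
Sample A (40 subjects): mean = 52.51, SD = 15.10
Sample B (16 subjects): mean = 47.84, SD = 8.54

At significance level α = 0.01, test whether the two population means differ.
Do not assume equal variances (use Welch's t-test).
Welch's two-sample t-test:
H₀: μ₁ = μ₂
H₁: μ₁ ≠ μ₂
s₁²/n₁ = 15.10²/40 = 5.7002,  s₂²/n₂ = 8.54²/16 = 4.5582
SE = √(s₁²/n₁ + s₂²/n₂) = √(5.7002 + 4.5582) = 3.2029
df (Welch-Satterthwaite) = (s₁²/n₁ + s₂²/n₂)² / [(s₁²/n₁)²/(n₁-1) + (s₂²/n₂)²/(n₂-1)] ≈ 47.44
t = (x̄₁ - x̄₂) / SE = (52.51 - 47.84) / 3.2029 = 4.67 / 3.2029 = 1.458
p-value = 0.1514

Since p-value > α = 0.01, we fail to reject H₀.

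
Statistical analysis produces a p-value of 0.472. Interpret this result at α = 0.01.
Since p = 0.472 > α = 0.01, fail to reject H₀.
There is insufficient evidence to reject the null hypothesis; the result is not statistically significant at the 0.01 level.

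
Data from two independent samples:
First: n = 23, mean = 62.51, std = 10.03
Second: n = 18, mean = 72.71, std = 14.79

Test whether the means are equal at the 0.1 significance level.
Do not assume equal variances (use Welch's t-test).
Welch's two-sample t-test:
H₀: μ₁ = μ₂
H₁: μ₁ ≠ μ₂
s₁²/n₁ = 10.03²/23 = 4.3740,  s₂²/n₂ = 14.79²/18 = 12.1524
SE = √(s₁²/n₁ + s₂²/n₂) = √(4.3740 + 12.1524) = 4.0653
df (Welch-Satterthwaite) = (s₁²/n₁ + s₂²/n₂)² / [(s₁²/n₁)²/(n₁-1) + (s₂²/n₂)²/(n₂-1)] ≈ 28.58
t = (x̄₁ - x̄₂) / SE = (62.51 - 72.71) / 4.0653 = -10.20 / 4.0653 = -2.509
p-value = 0.0180

Since p-value < α = 0.1, we reject H₀.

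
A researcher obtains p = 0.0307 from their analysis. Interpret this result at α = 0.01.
Since p = 0.0307 > α = 0.01, fail to reject H₀.
There is insufficient evidence to reject the null hypothesis; the result is not statistically significant at the 0.01 level.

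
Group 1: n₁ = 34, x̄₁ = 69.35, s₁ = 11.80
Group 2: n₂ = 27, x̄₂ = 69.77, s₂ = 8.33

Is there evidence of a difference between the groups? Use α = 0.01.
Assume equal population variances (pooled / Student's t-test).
Student's two-sample t-test (equal variances):
H₀: μ₁ = μ₂
H₁: μ₁ ≠ μ₂
df = n₁ + n₂ - 2 = 59
Pooled variance s_p² = [(n₁-1)s₁² + (n₂-1)s₂²] / (n₁ + n₂ - 2) = [(33)(11.80²) + (26)(8.33²)] / 59 = 108.4582
SE = √(s_p²(1/n₁ + 1/n₂)) = √(108.4582 × (1/34 + 1/27)) = 2.6846
t = (x̄₁ - x̄₂) / SE = (69.35 - 69.77) / 2.6846 = -0.42 / 2.6846 = -0.156
p-value = 0.8762

Since p-value > α = 0.01, we fail to reject H₀.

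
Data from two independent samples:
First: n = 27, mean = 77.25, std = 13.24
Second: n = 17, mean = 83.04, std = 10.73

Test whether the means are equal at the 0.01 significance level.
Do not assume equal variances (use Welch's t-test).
Welch's two-sample t-test:
H₀: μ₁ = μ₂
H₁: μ₁ ≠ μ₂
s₁²/n₁ = 13.24²/27 = 6.4925,  s₂²/n₂ = 10.73²/17 = 6.7725
SE = √(s₁²/n₁ + s₂²/n₂) = √(6.4925 + 6.7725) = 3.6421
df (Welch-Satterthwaite) = (s₁²/n₁ + s₂²/n₂)² / [(s₁²/n₁)²/(n₁-1) + (s₂²/n₂)²/(n₂-1)] ≈ 39.21
t = (x̄₁ - x̄₂) / SE = (77.25 - 83.04) / 3.6421 = -5.79 / 3.6421 = -1.590
p-value = 0.1199

Since p-value > α = 0.01, we fail to reject H₀.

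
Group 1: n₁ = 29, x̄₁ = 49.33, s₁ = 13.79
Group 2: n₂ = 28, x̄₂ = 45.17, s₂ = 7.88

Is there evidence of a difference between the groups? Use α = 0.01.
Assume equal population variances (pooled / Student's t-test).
Student's two-sample t-test (equal variances):
H₀: μ₁ = μ₂
H₁: μ₁ ≠ μ₂
df = n₁ + n₂ - 2 = 55
Pooled variance s_p² = [(n₁-1)s₁² + (n₂-1)s₂²] / (n₁ + n₂ - 2) = [(28)(13.79²) + (27)(7.88²)] / 55 = 127.2935
SE = √(s_p²(1/n₁ + 1/n₂)) = √(127.2935 × (1/29 + 1/28)) = 2.9893
t = (x̄₁ - x̄₂) / SE = (49.33 - 45.17) / 2.9893 = 4.16 / 2.9893 = 1.392
p-value = 0.1696

Since p-value > α = 0.01, we fail to reject H₀.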